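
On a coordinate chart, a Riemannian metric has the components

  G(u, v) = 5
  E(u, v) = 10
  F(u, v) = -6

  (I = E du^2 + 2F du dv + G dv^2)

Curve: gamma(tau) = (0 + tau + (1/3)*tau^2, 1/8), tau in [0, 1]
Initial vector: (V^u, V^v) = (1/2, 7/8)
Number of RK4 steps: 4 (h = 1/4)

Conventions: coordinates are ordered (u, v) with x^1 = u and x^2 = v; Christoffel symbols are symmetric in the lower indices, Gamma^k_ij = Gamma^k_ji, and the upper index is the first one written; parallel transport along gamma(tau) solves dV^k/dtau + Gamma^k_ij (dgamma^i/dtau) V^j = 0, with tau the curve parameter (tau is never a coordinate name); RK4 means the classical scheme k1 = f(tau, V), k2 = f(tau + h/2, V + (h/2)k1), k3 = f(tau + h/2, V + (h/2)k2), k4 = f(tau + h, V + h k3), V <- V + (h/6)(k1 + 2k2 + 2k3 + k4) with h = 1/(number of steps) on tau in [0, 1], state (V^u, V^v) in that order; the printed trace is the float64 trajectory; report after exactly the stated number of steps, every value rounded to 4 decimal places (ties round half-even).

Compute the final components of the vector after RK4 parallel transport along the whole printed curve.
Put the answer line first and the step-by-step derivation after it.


Answer: V^u = 0.5000, V^v = 0.8750

gamma'(tau) = (1 + (2/3)*tau, 0); f(tau, V)^k = -Gamma^k_ij(gamma(tau)) gamma'^i(tau) V^j; h = 1/4; intermediate values shown to 6 dp
curve data and Christoffel symbols at the stage parameters:
  tau = 0.000000: gamma = (0.000000, 0.125000), gamma' = (1.000000, 0.000000); Gamma_uuu = 0.000000, Gamma_uuv = 0.000000, Gamma_uvv = 0.000000, Gamma_vuu = 0.000000, Gamma_vuv = 0.000000, Gamma_vvv = 0.000000
  tau = 0.125000: gamma = (0.130208, 0.125000), gamma' = (1.083333, 0.000000); Gamma_uuu = 0.000000, Gamma_uuv = 0.000000, Gamma_uvv = 0.000000, Gamma_vuu = 0.000000, Gamma_vuv = 0.000000, Gamma_vvv = 0.000000
  tau = 0.250000: gamma = (0.270833, 0.125000), gamma' = (1.166667, 0.000000); Gamma_uuu = 0.000000, Gamma_uuv = 0.000000, Gamma_uvv = 0.000000, Gamma_vuu = 0.000000, Gamma_vuv = 0.000000, Gamma_vvv = 0.000000
  tau = 0.375000: gamma = (0.421875, 0.125000), gamma' = (1.250000, 0.000000); Gamma_uuu = 0.000000, Gamma_uuv = 0.000000, Gamma_uvv = 0.000000, Gamma_vuu = 0.000000, Gamma_vuv = 0.000000, Gamma_vvv = 0.000000
  tau = 0.500000: gamma = (0.583333, 0.125000), gamma' = (1.333333, 0.000000); Gamma_uuu = 0.000000, Gamma_uuv = 0.000000, Gamma_uvv = 0.000000, Gamma_vuu = 0.000000, Gamma_vuv = 0.000000, Gamma_vvv = 0.000000
  tau = 0.625000: gamma = (0.755208, 0.125000), gamma' = (1.416667, 0.000000); Gamma_uuu = 0.000000, Gamma_uuv = 0.000000, Gamma_uvv = 0.000000, Gamma_vuu = 0.000000, Gamma_vuv = 0.000000, Gamma_vvv = 0.000000
  tau = 0.750000: gamma = (0.937500, 0.125000), gamma' = (1.500000, 0.000000); Gamma_uuu = 0.000000, Gamma_uuv = 0.000000, Gamma_uvv = 0.000000, Gamma_vuu = 0.000000, Gamma_vuv = 0.000000, Gamma_vvv = 0.000000
  tau = 0.875000: gamma = (1.130208, 0.125000), gamma' = (1.583333, 0.000000); Gamma_uuu = 0.000000, Gamma_uuv = 0.000000, Gamma_uvv = 0.000000, Gamma_vuu = 0.000000, Gamma_vuv = 0.000000, Gamma_vvv = 0.000000
  tau = 1.000000: gamma = (1.333333, 0.125000), gamma' = (1.666667, 0.000000); Gamma_uuu = 0.000000, Gamma_uuv = 0.000000, Gamma_uvv = 0.000000, Gamma_vuu = 0.000000, Gamma_vuv = 0.000000, Gamma_vvv = 0.000000
step 0: V^u = 0.5000, V^v = 0.8750
step 1: k1 = (0.000000, 0.000000), k2 = (0.000000, 0.000000), k3 = (0.000000, 0.000000), k4 = (0.000000, 0.000000); V <- V + (h/6)(k1 + 2k2 + 2k3 + k4): V^u = 0.5000, V^v = 0.8750
step 2: k1 = (0.000000, 0.000000), k2 = (0.000000, 0.000000), k3 = (0.000000, 0.000000), k4 = (0.000000, 0.000000); V <- V + (h/6)(k1 + 2k2 + 2k3 + k4): V^u = 0.5000, V^v = 0.8750
step 3: k1 = (0.000000, 0.000000), k2 = (0.000000, 0.000000), k3 = (0.000000, 0.000000), k4 = (0.000000, 0.000000); V <- V + (h/6)(k1 + 2k2 + 2k3 + k4): V^u = 0.5000, V^v = 0.8750
step 4: k1 = (0.000000, 0.000000), k2 = (0.000000, 0.000000), k3 = (0.000000, 0.000000), k4 = (0.000000, 0.000000); V <- V + (h/6)(k1 + 2k2 + 2k3 + k4): V^u = 0.5000, V^v = 0.8750


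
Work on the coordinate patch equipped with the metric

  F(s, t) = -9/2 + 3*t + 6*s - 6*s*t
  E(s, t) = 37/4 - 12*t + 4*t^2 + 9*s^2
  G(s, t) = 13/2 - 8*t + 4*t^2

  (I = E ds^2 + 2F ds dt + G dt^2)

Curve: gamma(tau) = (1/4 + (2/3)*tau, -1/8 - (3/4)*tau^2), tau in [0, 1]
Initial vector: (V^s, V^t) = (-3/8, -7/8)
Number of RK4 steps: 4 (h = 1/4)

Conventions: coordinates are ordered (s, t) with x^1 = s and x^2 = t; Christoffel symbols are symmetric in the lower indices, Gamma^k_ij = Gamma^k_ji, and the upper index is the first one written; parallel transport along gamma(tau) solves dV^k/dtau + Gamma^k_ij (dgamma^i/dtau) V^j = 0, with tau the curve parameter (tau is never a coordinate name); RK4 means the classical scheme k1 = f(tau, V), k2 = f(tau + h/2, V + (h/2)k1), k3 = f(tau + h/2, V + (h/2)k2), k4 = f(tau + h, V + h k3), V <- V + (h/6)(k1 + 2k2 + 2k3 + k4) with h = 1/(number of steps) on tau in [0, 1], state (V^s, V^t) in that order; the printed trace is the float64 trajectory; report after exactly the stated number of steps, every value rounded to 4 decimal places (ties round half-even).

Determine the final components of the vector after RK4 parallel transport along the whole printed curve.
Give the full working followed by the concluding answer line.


gamma'(tau) = (2/3, -(3/2)*tau); f(tau, V)^k = -Gamma^k_ij(gamma(tau)) gamma'^i(tau) V^j; h = 1/4; intermediate values shown to 6 dp
curve data and Christoffel symbols at the stage parameters:
  tau = 0.000000: gamma = (0.250000, -0.125000), gamma' = (0.666667, 0.000000); Gamma_sss = 0.781010, Gamma_sst = -0.647958, Gamma_stt = -0.039545, Gamma_tss = 2.081252, Gamma_tst = -0.273106, Gamma_ttt = -0.611709
  tau = 0.125000: gamma = (0.333333, -0.136719), gamma' = (0.666667, -0.187500); Gamma_sss = 0.686886, Gamma_sst = -0.592006, Gamma_stt = -0.050944, Gamma_tss = 1.979302, Gamma_tst = -0.203554, Gamma_ttt = -0.610444
  tau = 0.250000: gamma = (0.416667, -0.171875), gamma' = (0.666667, -0.375000); Gamma_sss = 0.588821, Gamma_sst = -0.537200, Gamma_stt = -0.058100, Gamma_tss = 1.869972, Gamma_tst = -0.140191, Gamma_ttt = -0.601601
  tau = 0.375000: gamma = (0.500000, -0.230469), gamma' = (0.666667, -0.562500); Gamma_sss = 0.492980, Gamma_sst = -0.486937, Gamma_stt = -0.060700, Gamma_tss = 1.758273, Gamma_tst = -0.085366, Gamma_ttt = -0.585881
  tau = 0.500000: gamma = (0.583333, -0.312500), gamma' = (0.666667, -0.750000); Gamma_sss = 0.403545, Gamma_sst = -0.442686, Gamma_stt = -0.059333, Gamma_tss = 1.646908, Gamma_tst = -0.039775, Gamma_ttt = -0.564399
  tau = 0.625000: gamma = (0.666667, -0.417969), gamma' = (0.666667, -0.937500); Gamma_sss = 0.323031, Gamma_sst = -0.404554, Gamma_stt = -0.055059, Gamma_tss = 1.537218, Gamma_tst = -0.003148, Gamma_ttt = -0.538427
  tau = 0.750000: gamma = (0.750000, -0.546875), gamma' = (0.666667, -1.125000); Gamma_sss = 0.252681, Gamma_sst = -0.371896, Gamma_stt = -0.049035, Gamma_tss = 1.429961, Gamma_tst = 0.025272, Gamma_ttt = -0.509248
  tau = 0.875000: gamma = (0.833333, -0.699219), gamma' = (0.666667, -1.312500); Gamma_sss = 0.192798, Gamma_sst = -0.343766, Gamma_stt = -0.042266, Gamma_tss = 1.325765, Gamma_tst = 0.046452, Gamma_ttt = -0.478074
  tau = 1.000000: gamma = (0.916667, -0.875000), gamma' = (0.666667, -1.500000); Gamma_sss = 0.143024, Gamma_sst = -0.319204, Gamma_stt = -0.035502, Gamma_tss = 1.225305, Gamma_tst = 0.061432, Gamma_ttt = -0.445998
step 0: V^s = -0.3750, V^t = -0.8750
step 1: k1 = (-0.182723, 0.361001), k2 = (-0.093259, 0.522518), k3 = (-0.091846, 0.507764), k4 = (-0.015219, 0.615888); V <- V + (h/6)(k1 + 2k2 + 2k3 + k4): V^s = -0.3987, V^t = -0.7484
step 2: k1 = (-0.014924, 0.616862), k2 = (0.046338, 0.671774), k3 = (0.043717, 0.660559), k4 = (0.086862, 0.668729); V <- V + (h/6)(k1 + 2k2 + 2k3 + k4): V^s = -0.3882, V^t = -0.5838
step 3: k1 = (0.086982, 0.669427), k2 = (0.115272, 0.639196), k3 = (0.112345, 0.637461), k4 = (0.129485, 0.583372); V <- V + (h/6)(k1 + 2k2 + 2k3 + k4): V^s = -0.3602, V^t = -0.4253
step 4: k1 = (0.129393, 0.583921), k2 = (0.138241, 0.515023), k3 = (0.136104, 0.519784), k4 = (0.140148, 0.446030); V <- V + (h/6)(k1 + 2k2 + 2k3 + k4): V^s = -0.3261, V^t = -0.2961

Answer: V^s = -0.3261, V^t = -0.2961


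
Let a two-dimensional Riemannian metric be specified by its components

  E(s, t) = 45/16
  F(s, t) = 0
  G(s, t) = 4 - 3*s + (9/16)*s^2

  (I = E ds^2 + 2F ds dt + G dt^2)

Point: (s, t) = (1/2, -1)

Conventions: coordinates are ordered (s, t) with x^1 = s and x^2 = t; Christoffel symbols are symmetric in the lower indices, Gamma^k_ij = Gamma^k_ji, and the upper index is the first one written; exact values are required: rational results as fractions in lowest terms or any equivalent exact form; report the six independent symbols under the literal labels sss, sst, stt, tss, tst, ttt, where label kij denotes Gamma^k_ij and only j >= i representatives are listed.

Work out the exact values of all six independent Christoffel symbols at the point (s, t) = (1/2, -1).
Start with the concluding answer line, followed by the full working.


Answer: Gamma_sss = 0, Gamma_sst = 0, Gamma_stt = 13/30, Gamma_tss = 0, Gamma_tst = -6/13, Gamma_ttt = 0

E = 45/16, F = 0, G = 169/64 at the point
E_s = 0, E_t = 0, F_s = 0, F_t = 0, G_s = -39/16, G_t = 0
EG - F^2 = 7605/1024;  g^inv = (1024/7605) * [[169/64, 0], [0, 45/16]]
first-kind symbols [ij,l] = (1/2)(d_i g_jl + d_j g_il - d_l g_ij): [ss,s] = E_s/2 = 0, [ss,t] = F_s - E_t/2 = 0, [st,s] = E_t/2 = 0, [st,t] = G_s/2 = -39/32, [tt,s] = F_t - G_s/2 = 39/32, [tt,t] = G_t/2 = 0
Gamma^s_ij = (G*[ij,s] - F*[ij,t])/(EG - F^2), Gamma^t_ij = (E*[ij,t] - F*[ij,s])/(EG - F^2)


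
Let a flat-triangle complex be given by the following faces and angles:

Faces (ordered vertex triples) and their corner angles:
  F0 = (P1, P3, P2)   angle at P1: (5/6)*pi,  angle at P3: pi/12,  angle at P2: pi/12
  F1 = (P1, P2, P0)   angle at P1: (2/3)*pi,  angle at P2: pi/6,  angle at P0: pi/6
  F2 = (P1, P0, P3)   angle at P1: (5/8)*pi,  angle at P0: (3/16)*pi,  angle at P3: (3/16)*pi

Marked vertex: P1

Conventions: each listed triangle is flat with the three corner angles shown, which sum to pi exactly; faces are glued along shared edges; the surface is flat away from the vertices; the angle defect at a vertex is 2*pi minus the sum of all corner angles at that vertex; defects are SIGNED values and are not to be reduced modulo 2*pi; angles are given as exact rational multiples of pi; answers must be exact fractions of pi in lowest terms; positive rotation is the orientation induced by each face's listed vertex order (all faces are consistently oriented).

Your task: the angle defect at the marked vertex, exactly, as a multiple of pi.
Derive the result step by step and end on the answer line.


Sum of corner angles at P1: (17/8)*pi
defect = 2*pi - (17/8)*pi

Answer: defect(P1) = -pi/8


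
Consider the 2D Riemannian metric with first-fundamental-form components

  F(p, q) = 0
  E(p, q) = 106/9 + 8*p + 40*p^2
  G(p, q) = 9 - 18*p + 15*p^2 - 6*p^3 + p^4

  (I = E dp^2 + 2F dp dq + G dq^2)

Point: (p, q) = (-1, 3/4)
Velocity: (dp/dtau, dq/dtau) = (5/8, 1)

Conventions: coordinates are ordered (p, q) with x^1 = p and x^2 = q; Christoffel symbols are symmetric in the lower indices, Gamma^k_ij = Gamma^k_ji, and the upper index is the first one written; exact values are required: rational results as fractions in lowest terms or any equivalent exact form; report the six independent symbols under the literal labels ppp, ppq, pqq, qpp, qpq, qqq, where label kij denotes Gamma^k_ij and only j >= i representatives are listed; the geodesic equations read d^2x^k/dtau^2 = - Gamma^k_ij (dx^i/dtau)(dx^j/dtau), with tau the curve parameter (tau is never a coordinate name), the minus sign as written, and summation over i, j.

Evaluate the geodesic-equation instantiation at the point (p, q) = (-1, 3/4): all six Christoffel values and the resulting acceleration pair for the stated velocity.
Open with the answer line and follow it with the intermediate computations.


Answer: Gamma_ppp = -162/197, Gamma_ppq = 0, Gamma_pqq = 315/394, Gamma_qpp = 0, Gamma_qpq = -5/7, Gamma_qqq = 0; accelerations (d^2p/dtau^2, d^2q/dtau^2) = (-3015/6304, 25/28)

E = 394/9, F = 0, G = 49 at the point
E_p = -72, E_q = 0, F_p = 0, F_q = 0, G_p = -70, G_q = 0
EG - F^2 = 19306/9;  g^inv = (9/19306) * [[49, 0], [0, 394/9]]
first-kind symbols [ij,l] = (1/2)(d_i g_jl + d_j g_il - d_l g_ij): [pp,p] = E_p/2 = -36, [pp,q] = F_p - E_q/2 = 0, [pq,p] = E_q/2 = 0, [pq,q] = G_p/2 = -35, [qq,p] = F_q - G_p/2 = 35, [qq,q] = G_q/2 = 0
Gamma^p_ij = (G*[ij,p] - F*[ij,q])/(EG - F^2), Gamma^q_ij = (E*[ij,q] - F*[ij,p])/(EG - F^2)
Gamma_ppp = -162/197, Gamma_ppq = 0, Gamma_pqq = 315/394, Gamma_qpp = 0, Gamma_qpq = -5/7, Gamma_qqq = 0
d^2p/dtau^2 = -(Gamma_ppp*(5/8)^2 + 2*Gamma_ppq*(5/8)*(1) + Gamma_pqq*(1)^2) = -3015/6304
d^2q/dtau^2 = -(Gamma_qpp*(5/8)^2 + 2*Gamma_qpq*(5/8)*(1) + Gamma_qqq*(1)^2) = 25/28


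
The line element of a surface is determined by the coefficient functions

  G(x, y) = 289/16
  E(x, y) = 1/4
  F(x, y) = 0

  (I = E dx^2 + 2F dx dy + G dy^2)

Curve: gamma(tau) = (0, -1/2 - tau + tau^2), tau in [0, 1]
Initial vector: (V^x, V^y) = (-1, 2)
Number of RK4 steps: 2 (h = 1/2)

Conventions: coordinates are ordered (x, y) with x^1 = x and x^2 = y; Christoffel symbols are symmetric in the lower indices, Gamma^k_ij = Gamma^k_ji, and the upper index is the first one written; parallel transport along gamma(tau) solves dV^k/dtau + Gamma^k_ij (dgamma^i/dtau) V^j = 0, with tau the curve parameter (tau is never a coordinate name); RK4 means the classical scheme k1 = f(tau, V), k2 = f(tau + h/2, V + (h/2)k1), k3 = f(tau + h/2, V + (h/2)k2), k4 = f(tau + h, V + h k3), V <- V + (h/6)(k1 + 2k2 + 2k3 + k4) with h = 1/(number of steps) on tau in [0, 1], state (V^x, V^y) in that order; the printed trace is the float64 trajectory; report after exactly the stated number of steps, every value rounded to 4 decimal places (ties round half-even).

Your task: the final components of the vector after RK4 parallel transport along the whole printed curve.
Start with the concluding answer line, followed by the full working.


Answer: V^x = -1.0000, V^y = 2.0000

gamma'(tau) = (0, -1 + 2*tau); f(tau, V)^k = -Gamma^k_ij(gamma(tau)) gamma'^i(tau) V^j; h = 1/2; intermediate values shown to 6 dp
curve data and Christoffel symbols at the stage parameters:
  tau = 0.000000: gamma = (0.000000, -0.500000), gamma' = (0.000000, -1.000000); Gamma_xxx = 0.000000, Gamma_xxy = 0.000000, Gamma_xyy = 0.000000, Gamma_yxx = 0.000000, Gamma_yxy = 0.000000, Gamma_yyy = 0.000000
  tau = 0.250000: gamma = (0.000000, -0.687500), gamma' = (0.000000, -0.500000); Gamma_xxx = 0.000000, Gamma_xxy = 0.000000, Gamma_xyy = 0.000000, Gamma_yxx = 0.000000, Gamma_yxy = 0.000000, Gamma_yyy = 0.000000
  tau = 0.500000: gamma = (0.000000, -0.750000), gamma' = (0.000000, 0.000000); Gamma_xxx = 0.000000, Gamma_xxy = 0.000000, Gamma_xyy = 0.000000, Gamma_yxx = 0.000000, Gamma_yxy = 0.000000, Gamma_yyy = 0.000000
  tau = 0.750000: gamma = (0.000000, -0.687500), gamma' = (0.000000, 0.500000); Gamma_xxx = 0.000000, Gamma_xxy = 0.000000, Gamma_xyy = 0.000000, Gamma_yxx = 0.000000, Gamma_yxy = 0.000000, Gamma_yyy = 0.000000
  tau = 1.000000: gamma = (0.000000, -0.500000), gamma' = (0.000000, 1.000000); Gamma_xxx = 0.000000, Gamma_xxy = 0.000000, Gamma_xyy = 0.000000, Gamma_yxx = 0.000000, Gamma_yxy = 0.000000, Gamma_yyy = 0.000000
step 0: V^x = -1.0000, V^y = 2.0000
step 1: k1 = (0.000000, 0.000000), k2 = (0.000000, 0.000000), k3 = (0.000000, 0.000000), k4 = (0.000000, 0.000000); V <- V + (h/6)(k1 + 2k2 + 2k3 + k4): V^x = -1.0000, V^y = 2.0000
step 2: k1 = (0.000000, 0.000000), k2 = (0.000000, 0.000000), k3 = (0.000000, 0.000000), k4 = (0.000000, 0.000000); V <- V + (h/6)(k1 + 2k2 + 2k3 + k4): V^x = -1.0000, V^y = 2.0000


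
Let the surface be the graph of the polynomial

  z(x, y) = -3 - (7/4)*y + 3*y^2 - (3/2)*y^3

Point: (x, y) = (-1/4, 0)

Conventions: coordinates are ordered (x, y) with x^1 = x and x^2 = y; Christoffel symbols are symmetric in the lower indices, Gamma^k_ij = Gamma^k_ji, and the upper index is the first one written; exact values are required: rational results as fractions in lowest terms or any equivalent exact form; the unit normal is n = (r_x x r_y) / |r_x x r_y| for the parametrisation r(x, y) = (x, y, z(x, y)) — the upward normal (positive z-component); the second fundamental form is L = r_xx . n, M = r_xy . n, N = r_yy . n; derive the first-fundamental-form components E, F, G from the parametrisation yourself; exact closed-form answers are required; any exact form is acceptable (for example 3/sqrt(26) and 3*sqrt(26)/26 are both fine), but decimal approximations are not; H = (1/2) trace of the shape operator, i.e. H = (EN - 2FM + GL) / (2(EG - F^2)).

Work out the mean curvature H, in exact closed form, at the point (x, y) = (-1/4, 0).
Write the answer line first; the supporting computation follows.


Answer: H = 192*sqrt(65)/4225

z_x = 0, z_y = -7/4, z_xx = 0, z_xy = 0, z_yy = 6
E = 1, F = 0, G = 65/16; answer radicand W^2 = 65/16
unnormalised second-form numerators: l = 0, m = 0, n = 6; L = l/sqrt(65/16), and similarly M = m/sqrt(W^2), N = n/sqrt(W^2)
H = (E*n - 2*F*m + G*l) / (2*(EG - F^2)*sqrt(W^2)); E*n - 2*F*m + G*l = 6, EG - F^2 = 65/16, so H = (48/65)/sqrt(65/16)


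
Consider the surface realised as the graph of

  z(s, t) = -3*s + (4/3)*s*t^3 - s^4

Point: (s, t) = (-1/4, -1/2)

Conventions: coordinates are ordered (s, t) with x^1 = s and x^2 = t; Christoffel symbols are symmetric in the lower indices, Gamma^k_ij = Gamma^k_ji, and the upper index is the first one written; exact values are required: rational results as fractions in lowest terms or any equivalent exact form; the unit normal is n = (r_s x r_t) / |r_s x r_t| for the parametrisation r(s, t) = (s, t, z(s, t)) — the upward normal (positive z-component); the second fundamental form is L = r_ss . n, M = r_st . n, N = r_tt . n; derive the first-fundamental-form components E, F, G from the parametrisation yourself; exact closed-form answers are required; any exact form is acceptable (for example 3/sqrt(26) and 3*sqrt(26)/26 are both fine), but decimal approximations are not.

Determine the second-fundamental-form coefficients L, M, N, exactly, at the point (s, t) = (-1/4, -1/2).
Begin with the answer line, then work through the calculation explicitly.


Answer: L = -36/157, M = 48/157, N = 48/157

z_s = -149/48, z_t = -1/4, z_ss = -3/4, z_st = 1, z_tt = 1
E = 24505/2304, F = 149/192, G = 17/16; answer radicand W^2 = 24649/2304
unnormalised second-form numerators: l = -3/4, m = 1, n = 1; L = l/sqrt(24649/2304), and similarly M = m/sqrt(W^2), N = n/sqrt(W^2)


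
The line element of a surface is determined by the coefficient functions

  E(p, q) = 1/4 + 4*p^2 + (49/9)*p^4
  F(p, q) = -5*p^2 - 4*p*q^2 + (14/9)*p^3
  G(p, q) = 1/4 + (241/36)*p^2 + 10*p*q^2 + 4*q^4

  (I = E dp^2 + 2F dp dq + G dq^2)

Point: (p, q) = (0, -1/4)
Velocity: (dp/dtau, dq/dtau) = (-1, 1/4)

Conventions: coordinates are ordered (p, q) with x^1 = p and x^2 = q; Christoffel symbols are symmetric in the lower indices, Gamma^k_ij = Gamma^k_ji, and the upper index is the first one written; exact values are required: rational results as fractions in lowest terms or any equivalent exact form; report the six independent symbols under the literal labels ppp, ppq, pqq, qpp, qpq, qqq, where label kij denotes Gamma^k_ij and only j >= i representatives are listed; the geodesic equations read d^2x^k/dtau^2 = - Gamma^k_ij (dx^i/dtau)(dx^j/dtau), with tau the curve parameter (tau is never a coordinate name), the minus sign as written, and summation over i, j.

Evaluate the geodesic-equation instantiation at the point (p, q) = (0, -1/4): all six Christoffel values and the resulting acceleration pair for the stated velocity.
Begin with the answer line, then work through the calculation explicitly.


Answer: Gamma_ppp = 0, Gamma_ppq = 0, Gamma_pqq = -5/4, Gamma_qpp = -16/17, Gamma_qpq = 20/17, Gamma_qqq = -8/17; accelerations (d^2p/dtau^2, d^2q/dtau^2) = (5/64, 53/34)

E = 1/4, F = 0, G = 17/64 at the point
E_p = 0, E_q = 0, F_p = -1/4, F_q = 0, G_p = 5/8, G_q = -1/4
EG - F^2 = 17/256;  g^inv = (256/17) * [[17/64, 0], [0, 1/4]]
first-kind symbols [ij,l] = (1/2)(d_i g_jl + d_j g_il - d_l g_ij): [pp,p] = E_p/2 = 0, [pp,q] = F_p - E_q/2 = -1/4, [pq,p] = E_q/2 = 0, [pq,q] = G_p/2 = 5/16, [qq,p] = F_q - G_p/2 = -5/16, [qq,q] = G_q/2 = -1/8
Gamma^p_ij = (G*[ij,p] - F*[ij,q])/(EG - F^2), Gamma^q_ij = (E*[ij,q] - F*[ij,p])/(EG - F^2)
Gamma_ppp = 0, Gamma_ppq = 0, Gamma_pqq = -5/4, Gamma_qpp = -16/17, Gamma_qpq = 20/17, Gamma_qqq = -8/17
d^2p/dtau^2 = -(Gamma_ppp*(-1)^2 + 2*Gamma_ppq*(-1)*(1/4) + Gamma_pqq*(1/4)^2) = 5/64
d^2q/dtau^2 = -(Gamma_qpp*(-1)^2 + 2*Gamma_qpq*(-1)*(1/4) + Gamma_qqq*(1/4)^2) = 53/34


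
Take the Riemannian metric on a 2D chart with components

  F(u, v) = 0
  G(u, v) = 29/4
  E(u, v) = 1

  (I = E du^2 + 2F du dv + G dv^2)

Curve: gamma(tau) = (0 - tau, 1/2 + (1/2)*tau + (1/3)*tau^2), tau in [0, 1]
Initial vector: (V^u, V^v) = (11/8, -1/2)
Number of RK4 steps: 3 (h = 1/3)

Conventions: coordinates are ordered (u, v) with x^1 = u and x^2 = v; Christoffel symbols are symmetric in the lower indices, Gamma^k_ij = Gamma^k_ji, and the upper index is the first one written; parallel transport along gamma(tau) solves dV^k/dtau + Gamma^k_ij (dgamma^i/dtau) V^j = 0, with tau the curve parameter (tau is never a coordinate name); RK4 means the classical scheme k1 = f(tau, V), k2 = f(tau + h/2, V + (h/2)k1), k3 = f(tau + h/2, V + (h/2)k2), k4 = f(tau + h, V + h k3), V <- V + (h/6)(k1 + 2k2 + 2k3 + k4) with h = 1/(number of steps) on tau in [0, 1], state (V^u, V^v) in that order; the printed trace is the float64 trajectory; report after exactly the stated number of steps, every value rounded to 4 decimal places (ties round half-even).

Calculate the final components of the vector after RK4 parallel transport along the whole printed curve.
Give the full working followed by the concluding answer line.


gamma'(tau) = (-1, 1/2 + (2/3)*tau); f(tau, V)^k = -Gamma^k_ij(gamma(tau)) gamma'^i(tau) V^j; h = 1/3; intermediate values shown to 6 dp
curve data and Christoffel symbols at the stage parameters:
  tau = 0.000000: gamma = (0.000000, 0.500000), gamma' = (-1.000000, 0.500000); Gamma_uuu = 0.000000, Gamma_uuv = 0.000000, Gamma_uvv = 0.000000, Gamma_vuu = 0.000000, Gamma_vuv = 0.000000, Gamma_vvv = 0.000000
  tau = 0.166667: gamma = (-0.166667, 0.592593), gamma' = (-1.000000, 0.611111); Gamma_uuu = 0.000000, Gamma_uuv = 0.000000, Gamma_uvv = 0.000000, Gamma_vuu = 0.000000, Gamma_vuv = 0.000000, Gamma_vvv = 0.000000
  tau = 0.333333: gamma = (-0.333333, 0.703704), gamma' = (-1.000000, 0.722222); Gamma_uuu = 0.000000, Gamma_uuv = 0.000000, Gamma_uvv = 0.000000, Gamma_vuu = 0.000000, Gamma_vuv = 0.000000, Gamma_vvv = 0.000000
  tau = 0.500000: gamma = (-0.500000, 0.833333), gamma' = (-1.000000, 0.833333); Gamma_uuu = 0.000000, Gamma_uuv = 0.000000, Gamma_uvv = 0.000000, Gamma_vuu = 0.000000, Gamma_vuv = 0.000000, Gamma_vvv = 0.000000
  tau = 0.666667: gamma = (-0.666667, 0.981481), gamma' = (-1.000000, 0.944444); Gamma_uuu = 0.000000, Gamma_uuv = 0.000000, Gamma_uvv = 0.000000, Gamma_vuu = 0.000000, Gamma_vuv = 0.000000, Gamma_vvv = 0.000000
  tau = 0.833333: gamma = (-0.833333, 1.148148), gamma' = (-1.000000, 1.055556); Gamma_uuu = 0.000000, Gamma_uuv = 0.000000, Gamma_uvv = 0.000000, Gamma_vuu = 0.000000, Gamma_vuv = 0.000000, Gamma_vvv = 0.000000
  tau = 1.000000: gamma = (-1.000000, 1.333333), gamma' = (-1.000000, 1.166667); Gamma_uuu = 0.000000, Gamma_uuv = 0.000000, Gamma_uvv = 0.000000, Gamma_vuu = 0.000000, Gamma_vuv = 0.000000, Gamma_vvv = 0.000000
step 0: V^u = 1.3750, V^v = -0.5000
step 1: k1 = (0.000000, 0.000000), k2 = (0.000000, 0.000000), k3 = (0.000000, 0.000000), k4 = (0.000000, 0.000000); V <- V + (h/6)(k1 + 2k2 + 2k3 + k4): V^u = 1.3750, V^v = -0.5000
step 2: k1 = (0.000000, 0.000000), k2 = (0.000000, 0.000000), k3 = (0.000000, 0.000000), k4 = (0.000000, 0.000000); V <- V + (h/6)(k1 + 2k2 + 2k3 + k4): V^u = 1.3750, V^v = -0.5000
step 3: k1 = (0.000000, 0.000000), k2 = (0.000000, 0.000000), k3 = (0.000000, 0.000000), k4 = (0.000000, 0.000000); V <- V + (h/6)(k1 + 2k2 + 2k3 + k4): V^u = 1.3750, V^v = -0.5000

Answer: V^u = 1.3750, V^v = -0.5000


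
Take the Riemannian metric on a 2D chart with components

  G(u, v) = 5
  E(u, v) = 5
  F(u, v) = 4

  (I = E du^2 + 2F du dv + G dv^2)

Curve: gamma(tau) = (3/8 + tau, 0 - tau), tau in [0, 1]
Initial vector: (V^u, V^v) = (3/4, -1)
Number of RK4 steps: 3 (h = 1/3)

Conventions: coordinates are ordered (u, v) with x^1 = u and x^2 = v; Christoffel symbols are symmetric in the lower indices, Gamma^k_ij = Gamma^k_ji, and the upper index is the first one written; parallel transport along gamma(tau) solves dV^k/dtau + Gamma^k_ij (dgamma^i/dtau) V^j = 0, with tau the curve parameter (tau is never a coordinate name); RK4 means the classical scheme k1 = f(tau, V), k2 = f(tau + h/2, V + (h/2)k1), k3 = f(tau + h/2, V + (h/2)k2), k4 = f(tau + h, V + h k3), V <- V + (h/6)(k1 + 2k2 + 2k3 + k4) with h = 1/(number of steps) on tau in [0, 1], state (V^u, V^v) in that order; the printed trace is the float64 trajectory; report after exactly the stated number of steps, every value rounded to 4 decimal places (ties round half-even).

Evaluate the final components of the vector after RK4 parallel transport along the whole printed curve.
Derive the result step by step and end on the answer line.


gamma'(tau) = (1, -1); f(tau, V)^k = -Gamma^k_ij(gamma(tau)) gamma'^i(tau) V^j; h = 1/3; intermediate values shown to 6 dp
curve data and Christoffel symbols at the stage parameters:
  tau = 0.000000: gamma = (0.375000, 0.000000), gamma' = (1.000000, -1.000000); Gamma_uuu = 0.000000, Gamma_uuv = 0.000000, Gamma_uvv = 0.000000, Gamma_vuu = 0.000000, Gamma_vuv = 0.000000, Gamma_vvv = 0.000000
  tau = 0.166667: gamma = (0.541667, -0.166667), gamma' = (1.000000, -1.000000); Gamma_uuu = 0.000000, Gamma_uuv = 0.000000, Gamma_uvv = 0.000000, Gamma_vuu = 0.000000, Gamma_vuv = 0.000000, Gamma_vvv = 0.000000
  tau = 0.333333: gamma = (0.708333, -0.333333), gamma' = (1.000000, -1.000000); Gamma_uuu = 0.000000, Gamma_uuv = 0.000000, Gamma_uvv = 0.000000, Gamma_vuu = 0.000000, Gamma_vuv = 0.000000, Gamma_vvv = 0.000000
  tau = 0.500000: gamma = (0.875000, -0.500000), gamma' = (1.000000, -1.000000); Gamma_uuu = 0.000000, Gamma_uuv = 0.000000, Gamma_uvv = 0.000000, Gamma_vuu = 0.000000, Gamma_vuv = 0.000000, Gamma_vvv = 0.000000
  tau = 0.666667: gamma = (1.041667, -0.666667), gamma' = (1.000000, -1.000000); Gamma_uuu = 0.000000, Gamma_uuv = 0.000000, Gamma_uvv = 0.000000, Gamma_vuu = 0.000000, Gamma_vuv = 0.000000, Gamma_vvv = 0.000000
  tau = 0.833333: gamma = (1.208333, -0.833333), gamma' = (1.000000, -1.000000); Gamma_uuu = 0.000000, Gamma_uuv = 0.000000, Gamma_uvv = 0.000000, Gamma_vuu = 0.000000, Gamma_vuv = 0.000000, Gamma_vvv = 0.000000
  tau = 1.000000: gamma = (1.375000, -1.000000), gamma' = (1.000000, -1.000000); Gamma_uuu = 0.000000, Gamma_uuv = 0.000000, Gamma_uvv = 0.000000, Gamma_vuu = 0.000000, Gamma_vuv = 0.000000, Gamma_vvv = 0.000000
step 0: V^u = 0.7500, V^v = -1.0000
step 1: k1 = (0.000000, 0.000000), k2 = (0.000000, 0.000000), k3 = (0.000000, 0.000000), k4 = (0.000000, 0.000000); V <- V + (h/6)(k1 + 2k2 + 2k3 + k4): V^u = 0.7500, V^v = -1.0000
step 2: k1 = (0.000000, 0.000000), k2 = (0.000000, 0.000000), k3 = (0.000000, 0.000000), k4 = (0.000000, 0.000000); V <- V + (h/6)(k1 + 2k2 + 2k3 + k4): V^u = 0.7500, V^v = -1.0000
step 3: k1 = (0.000000, 0.000000), k2 = (0.000000, 0.000000), k3 = (0.000000, 0.000000), k4 = (0.000000, 0.000000); V <- V + (h/6)(k1 + 2k2 + 2k3 + k4): V^u = 0.7500, V^v = -1.0000

Answer: V^u = 0.7500, V^v = -1.0000


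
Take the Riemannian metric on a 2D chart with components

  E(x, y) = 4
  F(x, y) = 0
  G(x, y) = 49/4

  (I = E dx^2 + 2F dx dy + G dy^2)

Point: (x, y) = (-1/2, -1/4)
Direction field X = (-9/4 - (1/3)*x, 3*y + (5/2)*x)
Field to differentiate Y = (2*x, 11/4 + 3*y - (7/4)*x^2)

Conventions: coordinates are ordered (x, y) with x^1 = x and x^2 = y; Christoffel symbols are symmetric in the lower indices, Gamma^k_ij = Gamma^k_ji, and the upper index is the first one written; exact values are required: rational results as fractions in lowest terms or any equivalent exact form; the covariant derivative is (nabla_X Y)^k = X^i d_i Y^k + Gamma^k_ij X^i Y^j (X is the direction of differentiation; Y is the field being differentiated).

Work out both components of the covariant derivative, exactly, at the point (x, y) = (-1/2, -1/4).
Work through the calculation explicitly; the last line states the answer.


E = 4, F = 0, G = 49/4 at the point
E_x = 0, E_y = 0, F_x = 0, F_y = 0, G_x = 0, G_y = 0
EG - F^2 = 49;  g^inv = (1/49) * [[49/4, 0], [0, 4]]
first-kind symbols [ij,l] = (1/2)(d_i g_jl + d_j g_il - d_l g_ij): [xx,x] = E_x/2 = 0, [xx,y] = F_x - E_y/2 = 0, [xy,x] = E_y/2 = 0, [xy,y] = G_x/2 = 0, [yy,x] = F_y - G_x/2 = 0, [yy,y] = G_y/2 = 0
Gamma^x_ij = (G*[ij,x] - F*[ij,y])/(EG - F^2), Gamma^y_ij = (E*[ij,y] - F*[ij,x])/(EG - F^2)
Gamma_xxx = 0, Gamma_xxy = 0, Gamma_xyy = 0, Gamma_yxx = 0, Gamma_yxy = 0, Gamma_yyy = 0
X = (-25/12, -2), Y = (-1, 25/16) at the point

Answer: (nabla_X Y)^x = -25/6, (nabla_X Y)^y = -463/48


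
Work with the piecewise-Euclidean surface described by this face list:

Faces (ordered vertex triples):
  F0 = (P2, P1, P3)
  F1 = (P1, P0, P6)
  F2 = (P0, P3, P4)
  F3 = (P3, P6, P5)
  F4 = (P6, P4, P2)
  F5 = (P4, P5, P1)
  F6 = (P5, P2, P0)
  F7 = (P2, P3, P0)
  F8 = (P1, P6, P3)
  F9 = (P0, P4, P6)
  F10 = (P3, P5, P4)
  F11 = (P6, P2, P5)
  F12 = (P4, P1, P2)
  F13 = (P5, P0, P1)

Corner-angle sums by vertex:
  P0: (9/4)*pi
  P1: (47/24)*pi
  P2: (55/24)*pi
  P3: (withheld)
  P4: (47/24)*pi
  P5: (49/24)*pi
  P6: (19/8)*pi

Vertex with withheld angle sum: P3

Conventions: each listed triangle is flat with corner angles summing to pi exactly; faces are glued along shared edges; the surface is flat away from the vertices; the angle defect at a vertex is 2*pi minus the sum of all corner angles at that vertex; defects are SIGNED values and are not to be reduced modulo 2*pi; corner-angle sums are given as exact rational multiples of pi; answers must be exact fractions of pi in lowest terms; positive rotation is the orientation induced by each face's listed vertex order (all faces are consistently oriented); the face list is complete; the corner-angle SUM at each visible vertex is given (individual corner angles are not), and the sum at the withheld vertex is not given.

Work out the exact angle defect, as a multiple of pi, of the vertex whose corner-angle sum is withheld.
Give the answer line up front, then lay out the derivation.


Answer: defect(P3) = (7/8)*pi

V = 7, E = 21, F = 14; chi = V - E + F = 0
Gauss-Bonnet: total defect = 2*pi*chi = 0; visible defects sum to (-7/8)*pi


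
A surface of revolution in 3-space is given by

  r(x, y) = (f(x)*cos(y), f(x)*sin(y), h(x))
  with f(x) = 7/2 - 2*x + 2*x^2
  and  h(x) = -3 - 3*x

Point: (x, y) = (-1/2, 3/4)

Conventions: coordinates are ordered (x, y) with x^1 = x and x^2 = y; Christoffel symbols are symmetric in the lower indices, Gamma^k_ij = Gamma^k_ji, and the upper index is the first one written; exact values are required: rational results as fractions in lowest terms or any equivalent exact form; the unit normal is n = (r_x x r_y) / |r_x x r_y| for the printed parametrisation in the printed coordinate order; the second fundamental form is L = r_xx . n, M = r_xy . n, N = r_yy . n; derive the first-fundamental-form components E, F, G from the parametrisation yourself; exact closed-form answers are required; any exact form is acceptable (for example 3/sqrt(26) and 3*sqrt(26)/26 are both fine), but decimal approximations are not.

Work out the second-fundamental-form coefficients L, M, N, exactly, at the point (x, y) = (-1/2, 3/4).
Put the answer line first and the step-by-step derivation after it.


Answer: L = 12/5, M = 0, N = -3

f = 5, f' = -4, f'' = 4, h' = -3, h'' = 0
E = 25, F = 0, G = 25; answer radicand W^2 = 25
unnormalised second-form numerators: l = 12, m = 0, n = -15; L = l/sqrt(25), and similarly M = m/sqrt(W^2), N = n/sqrt(W^2)


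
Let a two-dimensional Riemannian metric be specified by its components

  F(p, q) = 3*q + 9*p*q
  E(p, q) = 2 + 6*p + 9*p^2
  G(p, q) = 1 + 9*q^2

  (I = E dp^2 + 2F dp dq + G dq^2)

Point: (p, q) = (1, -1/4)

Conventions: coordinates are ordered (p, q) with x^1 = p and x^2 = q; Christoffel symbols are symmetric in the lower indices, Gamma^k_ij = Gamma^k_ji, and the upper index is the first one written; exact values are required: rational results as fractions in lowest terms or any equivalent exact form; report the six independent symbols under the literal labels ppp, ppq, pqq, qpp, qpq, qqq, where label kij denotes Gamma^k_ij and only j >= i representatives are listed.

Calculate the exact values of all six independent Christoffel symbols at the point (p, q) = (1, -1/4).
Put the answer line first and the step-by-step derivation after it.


Answer: Gamma_ppp = 192/281, Gamma_ppq = 0, Gamma_pqq = 192/281, Gamma_qpp = -36/281, Gamma_qpq = 0, Gamma_qqq = -36/281

E = 17, F = -3, G = 25/16 at the point
E_p = 24, E_q = 0, F_p = -9/4, F_q = 12, G_p = 0, G_q = -9/2
EG - F^2 = 281/16;  g^inv = (16/281) * [[25/16, 3], [3, 17]]
first-kind symbols [ij,l] = (1/2)(d_i g_jl + d_j g_il - d_l g_ij): [pp,p] = E_p/2 = 12, [pp,q] = F_p - E_q/2 = -9/4, [pq,p] = E_q/2 = 0, [pq,q] = G_p/2 = 0, [qq,p] = F_q - G_p/2 = 12, [qq,q] = G_q/2 = -9/4
Gamma^p_ij = (G*[ij,p] - F*[ij,q])/(EG - F^2), Gamma^q_ij = (E*[ij,q] - F*[ij,p])/(EG - F^2)


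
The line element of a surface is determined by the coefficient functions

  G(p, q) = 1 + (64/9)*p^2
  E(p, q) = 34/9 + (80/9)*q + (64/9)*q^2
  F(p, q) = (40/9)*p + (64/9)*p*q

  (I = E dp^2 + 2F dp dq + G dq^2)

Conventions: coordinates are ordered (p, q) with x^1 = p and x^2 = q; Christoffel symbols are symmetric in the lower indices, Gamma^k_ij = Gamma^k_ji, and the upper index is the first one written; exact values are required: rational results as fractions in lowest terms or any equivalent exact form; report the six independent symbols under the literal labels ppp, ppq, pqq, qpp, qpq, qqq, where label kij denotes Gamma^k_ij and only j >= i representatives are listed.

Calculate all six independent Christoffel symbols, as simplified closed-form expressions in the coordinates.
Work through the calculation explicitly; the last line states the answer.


E = 34/9 + (80/9)*q + (64/9)*q^2; F = (40/9)*p + (64/9)*p*q; G = 1 + (64/9)*p^2
Gamma^k_ij = (1/2) g^{kl} (d_i g_jl + d_j g_il - d_l g_ij), with g^inv = (1/(EG-F^2)) [[G, -F], [-F, E]]
first partials: E_p = 0, E_q = 80/9 + (128/9)*q, F_p = 40/9 + (64/9)*q, F_q = (64/9)*p, G_p = (128/9)*p, G_q = 0
D = EG - F^2 = 34/9 + (80/9)*q + (64/9)*q^2 + (64/9)*p^2
expanded: Gamma^p_pp = (G E_p - 2F F_p + F E_q)/(2D), Gamma^p_pq = (G E_q - F G_p)/(2D), Gamma^p_qq = (2G F_q - G G_p - F G_q)/(2D), Gamma^q_pp = (2E F_p - E E_q - F E_p)/(2D), Gamma^q_pq = (E G_p - F E_q)/(2D), Gamma^q_qq = (E G_q - 2F F_q + F G_p)/(2D); substitute and cancel common factors

Answer: Gamma_ppp = 0, Gamma_ppq = (32*q + 20)/(32*p^2 + 32*q^2 + 40*q + 17), Gamma_pqq = 0, Gamma_qpp = 0, Gamma_qpq = 32*p/(32*p^2 + 32*q^2 + 40*q + 17), Gamma_qqq = 0


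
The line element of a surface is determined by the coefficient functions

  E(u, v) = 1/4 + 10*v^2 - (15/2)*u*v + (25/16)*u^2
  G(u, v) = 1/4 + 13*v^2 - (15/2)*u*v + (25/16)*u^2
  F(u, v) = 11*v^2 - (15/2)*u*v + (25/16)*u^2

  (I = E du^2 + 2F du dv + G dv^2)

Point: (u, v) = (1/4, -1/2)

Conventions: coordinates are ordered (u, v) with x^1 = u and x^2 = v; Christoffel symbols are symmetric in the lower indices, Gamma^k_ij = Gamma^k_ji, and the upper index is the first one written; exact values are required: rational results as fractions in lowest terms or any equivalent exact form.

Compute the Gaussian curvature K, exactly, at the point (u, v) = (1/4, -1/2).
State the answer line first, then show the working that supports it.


Answer: K = 249760/148257

E = 969/256, F = 969/256, G = 1161/256, EG - F^2 = 2907/1024 at the point
E_u = 145/32, E_v = -95/8, F_u = 145/32, F_v = -103/8, G_u = 145/32, G_v = -119/8
E_vv = 20, F_uv = -15/2, G_uu = 25/8
K follows from Brioschi's formula, (det M1 - det M2)/(EG - F^2)^2.
M1 = [[-E_vv/2 + F_uv - G_uu/2, E_u/2, F_u - E_v/2], [F_v - G_u/2, E, F], [G_v/2, F, G]] = [[-305/16, 145/64, 335/32], [-969/64, 969/256, 969/256], [-119/16, 969/256, 1161/256]]; det M1 = -280569105/1048576
M2 = [[0, E_v/2, G_u/2], [E_v/2, E, F], [G_u/2, F, G]] = [[0, -95/16, 145/64], [-95/16, 969/256, 969/256], [145/64, 969/256, 1161/256]]; det M2 = -294805425/1048576
det M1 - det M2 = 444885/32768; K = 444885/32768 / (2907/1024)^2 = 249760/148257


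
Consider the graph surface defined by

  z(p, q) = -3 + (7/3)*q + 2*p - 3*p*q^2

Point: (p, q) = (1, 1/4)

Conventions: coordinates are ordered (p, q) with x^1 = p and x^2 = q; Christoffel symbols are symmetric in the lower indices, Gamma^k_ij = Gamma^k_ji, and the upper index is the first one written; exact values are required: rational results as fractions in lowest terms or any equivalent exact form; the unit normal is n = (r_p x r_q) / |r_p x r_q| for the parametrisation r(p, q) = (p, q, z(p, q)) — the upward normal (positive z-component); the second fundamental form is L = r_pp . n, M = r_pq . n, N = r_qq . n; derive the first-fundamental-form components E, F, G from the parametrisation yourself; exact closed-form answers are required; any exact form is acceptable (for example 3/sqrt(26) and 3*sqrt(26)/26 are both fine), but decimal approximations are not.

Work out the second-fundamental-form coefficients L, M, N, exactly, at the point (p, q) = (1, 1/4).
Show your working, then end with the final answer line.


z_p = 29/16, z_q = 5/6, z_pp = 0, z_pq = -3/2, z_qq = -6
E = 1097/256, F = 145/96, G = 61/36; answer radicand W^2 = 11473/2304
unnormalised second-form numerators: l = 0, m = -3/2, n = -6; L = l/sqrt(11473/2304), and similarly M = m/sqrt(W^2), N = n/sqrt(W^2)

Answer: L = 0, M = -72*sqrt(11473)/11473, N = -288*sqrt(11473)/11473


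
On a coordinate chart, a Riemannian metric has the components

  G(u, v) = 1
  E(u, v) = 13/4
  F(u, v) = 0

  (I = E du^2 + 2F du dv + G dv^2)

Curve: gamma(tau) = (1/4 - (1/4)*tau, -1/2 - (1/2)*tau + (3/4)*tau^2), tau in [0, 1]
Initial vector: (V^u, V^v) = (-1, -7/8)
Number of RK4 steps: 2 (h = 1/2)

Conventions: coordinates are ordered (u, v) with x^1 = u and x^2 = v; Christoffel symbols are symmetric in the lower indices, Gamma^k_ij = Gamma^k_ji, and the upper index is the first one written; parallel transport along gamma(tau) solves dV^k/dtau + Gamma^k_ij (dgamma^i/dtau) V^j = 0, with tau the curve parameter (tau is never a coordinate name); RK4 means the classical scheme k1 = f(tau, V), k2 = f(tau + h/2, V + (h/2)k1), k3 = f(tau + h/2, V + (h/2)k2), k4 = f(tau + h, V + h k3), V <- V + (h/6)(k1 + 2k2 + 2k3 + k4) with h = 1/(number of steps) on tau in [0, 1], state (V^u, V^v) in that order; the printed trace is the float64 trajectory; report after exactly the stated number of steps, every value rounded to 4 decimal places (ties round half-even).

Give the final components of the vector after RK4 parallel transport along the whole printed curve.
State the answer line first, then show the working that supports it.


Answer: V^u = -1.0000, V^v = -0.8750

gamma'(tau) = (-1/4, -1/2 + (3/2)*tau); f(tau, V)^k = -Gamma^k_ij(gamma(tau)) gamma'^i(tau) V^j; h = 1/2; intermediate values shown to 6 dp
curve data and Christoffel symbols at the stage parameters:
  tau = 0.000000: gamma = (0.250000, -0.500000), gamma' = (-0.250000, -0.500000); Gamma_uuu = 0.000000, Gamma_uuv = 0.000000, Gamma_uvv = 0.000000, Gamma_vuu = 0.000000, Gamma_vuv = 0.000000, Gamma_vvv = 0.000000
  tau = 0.250000: gamma = (0.187500, -0.578125), gamma' = (-0.250000, -0.125000); Gamma_uuu = 0.000000, Gamma_uuv = 0.000000, Gamma_uvv = 0.000000, Gamma_vuu = 0.000000, Gamma_vuv = 0.000000, Gamma_vvv = 0.000000
  tau = 0.500000: gamma = (0.125000, -0.562500), gamma' = (-0.250000, 0.250000); Gamma_uuu = 0.000000, Gamma_uuv = 0.000000, Gamma_uvv = 0.000000, Gamma_vuu = 0.000000, Gamma_vuv = 0.000000, Gamma_vvv = 0.000000
  tau = 0.750000: gamma = (0.062500, -0.453125), gamma' = (-0.250000, 0.625000); Gamma_uuu = 0.000000, Gamma_uuv = 0.000000, Gamma_uvv = 0.000000, Gamma_vuu = 0.000000, Gamma_vuv = 0.000000, Gamma_vvv = 0.000000
  tau = 1.000000: gamma = (0.000000, -0.250000), gamma' = (-0.250000, 1.000000); Gamma_uuu = 0.000000, Gamma_uuv = 0.000000, Gamma_uvv = 0.000000, Gamma_vuu = 0.000000, Gamma_vuv = 0.000000, Gamma_vvv = 0.000000
step 0: V^u = -1.0000, V^v = -0.8750
step 1: k1 = (0.000000, 0.000000), k2 = (0.000000, 0.000000), k3 = (0.000000, 0.000000), k4 = (0.000000, 0.000000); V <- V + (h/6)(k1 + 2k2 + 2k3 + k4): V^u = -1.0000, V^v = -0.8750
step 2: k1 = (0.000000, 0.000000), k2 = (0.000000, 0.000000), k3 = (0.000000, 0.000000), k4 = (0.000000, 0.000000); V <- V + (h/6)(k1 + 2k2 + 2k3 + k4): V^u = -1.0000, V^v = -0.8750
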